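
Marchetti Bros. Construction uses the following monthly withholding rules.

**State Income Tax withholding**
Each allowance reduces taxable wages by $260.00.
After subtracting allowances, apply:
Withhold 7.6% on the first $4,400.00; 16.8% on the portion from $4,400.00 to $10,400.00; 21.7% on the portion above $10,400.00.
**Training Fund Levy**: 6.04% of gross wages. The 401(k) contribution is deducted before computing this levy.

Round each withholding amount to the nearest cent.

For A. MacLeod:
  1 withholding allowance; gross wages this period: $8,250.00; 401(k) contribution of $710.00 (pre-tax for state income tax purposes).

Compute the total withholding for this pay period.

State Income Tax: taxable = $8,250.00 − $710.00 − 1×$260.00 = $7,280.00
  $334.40 + 16.8% × ($7,280.00 − $4,400.00) = $334.40 + 16.8% × $2,880.00 = $818.24
Training Fund Levy: 6.04% × $7,540.00 = $455.42
Total: $818.24 + $455.42 = $1,273.66

$1,273.66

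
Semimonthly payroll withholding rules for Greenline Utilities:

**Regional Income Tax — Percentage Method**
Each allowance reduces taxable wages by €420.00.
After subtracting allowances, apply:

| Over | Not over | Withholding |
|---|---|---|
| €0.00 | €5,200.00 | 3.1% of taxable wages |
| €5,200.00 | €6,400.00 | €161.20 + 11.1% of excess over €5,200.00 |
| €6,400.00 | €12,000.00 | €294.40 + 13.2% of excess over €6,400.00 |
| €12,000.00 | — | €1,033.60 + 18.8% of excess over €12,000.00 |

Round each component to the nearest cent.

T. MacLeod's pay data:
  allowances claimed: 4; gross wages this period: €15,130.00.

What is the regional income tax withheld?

Regional Income Tax: taxable = €15,130.00 − 4×€420.00 = €13,450.00
  €1,033.60 + 18.8% × (€13,450.00 − €12,000.00) = €1,033.60 + 18.8% × €1,450.00 = €1,306.20

€1,306.20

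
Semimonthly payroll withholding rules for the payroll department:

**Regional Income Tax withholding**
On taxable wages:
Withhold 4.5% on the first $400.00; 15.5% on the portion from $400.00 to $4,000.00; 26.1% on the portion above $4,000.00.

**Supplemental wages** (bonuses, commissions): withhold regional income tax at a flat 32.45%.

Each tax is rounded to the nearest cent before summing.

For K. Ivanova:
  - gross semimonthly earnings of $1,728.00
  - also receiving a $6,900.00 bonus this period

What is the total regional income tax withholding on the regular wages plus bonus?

Regional Income Tax: taxable = $1,728.00
  $18.00 + 15.5% × ($1,728.00 − $400.00) = $18.00 + 15.5% × $1,328.00 = $223.84
Supplemental (32.45% flat on bonus): 32.45% × $6,900.00 = $2,239.05
Total regional income tax: $223.84 + $2,239.05 = $2,462.89

$2,462.89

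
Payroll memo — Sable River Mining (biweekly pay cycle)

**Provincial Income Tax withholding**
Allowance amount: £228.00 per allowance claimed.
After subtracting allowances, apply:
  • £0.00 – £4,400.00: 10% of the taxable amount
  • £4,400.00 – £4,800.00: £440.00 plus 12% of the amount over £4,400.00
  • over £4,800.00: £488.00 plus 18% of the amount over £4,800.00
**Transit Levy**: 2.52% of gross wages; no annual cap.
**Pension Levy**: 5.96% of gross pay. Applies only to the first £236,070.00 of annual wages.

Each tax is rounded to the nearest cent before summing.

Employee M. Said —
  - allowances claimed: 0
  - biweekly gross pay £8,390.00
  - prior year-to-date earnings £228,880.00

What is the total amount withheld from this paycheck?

Provincial Income Tax: taxable = £8,390.00
  £488.00 + 18% × (£8,390.00 − £4,800.00) = £488.00 + 18% × £3,590.00 = £1,134.20
Transit Levy: 2.52% × £8,390.00 = £211.43
Pension Levy: cap £236,070.00 − YTD £228,880.00 = £7,190.00 subject; 5.96% × £7,190.00 = £428.52
Total: £1,134.20 + £211.43 + £428.52 = £1,774.15

£1,774.15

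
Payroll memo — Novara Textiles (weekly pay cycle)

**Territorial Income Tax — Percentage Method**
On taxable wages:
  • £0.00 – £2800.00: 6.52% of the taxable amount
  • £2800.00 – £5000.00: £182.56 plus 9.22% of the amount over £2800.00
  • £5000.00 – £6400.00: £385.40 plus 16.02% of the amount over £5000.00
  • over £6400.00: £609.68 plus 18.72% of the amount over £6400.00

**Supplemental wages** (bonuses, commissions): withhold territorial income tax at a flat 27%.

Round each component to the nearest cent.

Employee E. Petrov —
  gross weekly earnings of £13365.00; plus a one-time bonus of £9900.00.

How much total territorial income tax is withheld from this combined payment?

£4586.53

Territorial Income Tax: taxable = £13365.00
  £609.68 + 18.72% × (£13365.00 − £6400.00) = £609.68 + 18.72% × £6965.00 = £1913.53
Supplemental (27% flat on bonus): 27% × £9900.00 = £2673.00
Total territorial income tax: £1913.53 + £2673.00 = £4586.53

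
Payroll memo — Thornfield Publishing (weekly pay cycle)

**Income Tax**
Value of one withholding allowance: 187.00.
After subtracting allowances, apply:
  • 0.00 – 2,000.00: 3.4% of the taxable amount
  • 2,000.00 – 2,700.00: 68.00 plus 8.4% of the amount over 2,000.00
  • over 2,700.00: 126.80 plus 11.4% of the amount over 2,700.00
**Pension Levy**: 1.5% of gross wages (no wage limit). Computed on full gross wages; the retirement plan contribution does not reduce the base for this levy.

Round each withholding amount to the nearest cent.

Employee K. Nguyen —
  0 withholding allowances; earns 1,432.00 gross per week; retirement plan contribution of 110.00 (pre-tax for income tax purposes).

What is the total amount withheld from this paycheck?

Income Tax: taxable = 1,432.00 − 110.00 = 1,322.00
  3.4% × 1,322.00 = 44.95
Pension Levy: 1.5% × 1,432.00 = 21.48
Total: 44.95 + 21.48 = 66.43

66.43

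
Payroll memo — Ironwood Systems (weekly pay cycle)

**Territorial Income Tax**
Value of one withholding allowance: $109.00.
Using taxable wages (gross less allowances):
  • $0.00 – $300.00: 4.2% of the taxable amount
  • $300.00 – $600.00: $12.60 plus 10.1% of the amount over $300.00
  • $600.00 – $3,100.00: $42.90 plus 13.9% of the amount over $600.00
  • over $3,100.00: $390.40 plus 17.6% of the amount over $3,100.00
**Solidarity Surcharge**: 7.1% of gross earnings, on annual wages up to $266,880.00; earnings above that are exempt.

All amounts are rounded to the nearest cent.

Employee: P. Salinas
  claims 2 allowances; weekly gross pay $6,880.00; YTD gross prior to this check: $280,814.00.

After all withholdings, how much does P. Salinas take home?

$5,862.69

Territorial Income Tax: taxable = $6,880.00 − 2×$109.00 = $6,662.00
  $390.40 + 17.6% × ($6,662.00 − $3,100.00) = $390.40 + 17.6% × $3,562.00 = $1,017.31
Solidarity Surcharge: YTD $280,814.00 ≥ cap $266,880.00 → $0.00
Total withheld: $1,017.31 + $0.00 = $1,017.31
Net pay: $6,880.00 − $1,017.31 = $5,862.69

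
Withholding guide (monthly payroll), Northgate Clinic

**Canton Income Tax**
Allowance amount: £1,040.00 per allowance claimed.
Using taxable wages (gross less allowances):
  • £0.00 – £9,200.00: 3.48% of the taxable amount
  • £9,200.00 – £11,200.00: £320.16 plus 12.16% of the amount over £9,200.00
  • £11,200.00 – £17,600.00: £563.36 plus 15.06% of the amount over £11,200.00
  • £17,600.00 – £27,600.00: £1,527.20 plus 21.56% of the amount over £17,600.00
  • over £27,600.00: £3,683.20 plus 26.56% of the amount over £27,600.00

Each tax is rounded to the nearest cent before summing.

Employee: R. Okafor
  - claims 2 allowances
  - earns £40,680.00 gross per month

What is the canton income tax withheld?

£6,604.80

Canton Income Tax: taxable = £40,680.00 − 2×£1,040.00 = £38,600.00
  £3,683.20 + 26.56% × (£38,600.00 − £27,600.00) = £3,683.20 + 26.56% × £11,000.00 = £6,604.80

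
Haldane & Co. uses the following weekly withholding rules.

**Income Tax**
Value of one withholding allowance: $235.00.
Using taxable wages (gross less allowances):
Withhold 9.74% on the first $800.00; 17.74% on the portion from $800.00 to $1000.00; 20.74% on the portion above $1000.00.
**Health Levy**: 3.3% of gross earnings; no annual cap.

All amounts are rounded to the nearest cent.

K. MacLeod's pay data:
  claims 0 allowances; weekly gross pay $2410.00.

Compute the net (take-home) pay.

$1924.64

Income Tax: taxable = $2410.00
  $113.40 + 20.74% × ($2410.00 − $1000.00) = $113.40 + 20.74% × $1410.00 = $405.83
Health Levy: 3.3% × $2410.00 = $79.53
Total withheld: $405.83 + $79.53 = $485.36
Net pay: $2410.00 − $485.36 = $1924.64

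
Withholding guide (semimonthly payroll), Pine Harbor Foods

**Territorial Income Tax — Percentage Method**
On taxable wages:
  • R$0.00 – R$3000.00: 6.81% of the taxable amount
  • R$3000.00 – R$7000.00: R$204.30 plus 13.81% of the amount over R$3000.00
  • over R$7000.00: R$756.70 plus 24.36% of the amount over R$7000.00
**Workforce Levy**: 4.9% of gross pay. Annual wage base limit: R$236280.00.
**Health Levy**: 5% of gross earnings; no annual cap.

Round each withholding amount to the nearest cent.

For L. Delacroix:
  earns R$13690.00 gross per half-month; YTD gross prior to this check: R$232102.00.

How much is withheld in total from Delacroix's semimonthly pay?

R$3275.60

Territorial Income Tax: taxable = R$13690.00
  R$756.70 + 24.36% × (R$13690.00 − R$7000.00) = R$756.70 + 24.36% × R$6690.00 = R$2386.38
Workforce Levy: cap R$236280.00 − YTD R$232102.00 = R$4178.00 subject; 4.9% × R$4178.00 = R$204.72
Health Levy: 5% × R$13690.00 = R$684.50
Total: R$2386.38 + R$204.72 + R$684.50 = R$3275.60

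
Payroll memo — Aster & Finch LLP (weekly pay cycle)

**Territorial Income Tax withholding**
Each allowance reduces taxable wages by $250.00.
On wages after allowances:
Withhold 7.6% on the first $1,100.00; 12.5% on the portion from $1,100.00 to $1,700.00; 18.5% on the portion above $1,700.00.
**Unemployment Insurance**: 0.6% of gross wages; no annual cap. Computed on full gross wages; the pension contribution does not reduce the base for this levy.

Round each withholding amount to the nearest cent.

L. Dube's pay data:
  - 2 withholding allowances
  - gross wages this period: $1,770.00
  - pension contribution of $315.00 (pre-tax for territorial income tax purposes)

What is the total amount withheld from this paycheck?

Territorial Income Tax: taxable = $1,770.00 − $315.00 − 2×$250.00 = $955.00
  7.6% × $955.00 = $72.58
Unemployment Insurance: 0.6% × $1,770.00 = $10.62
Total: $72.58 + $10.62 = $83.20

$83.20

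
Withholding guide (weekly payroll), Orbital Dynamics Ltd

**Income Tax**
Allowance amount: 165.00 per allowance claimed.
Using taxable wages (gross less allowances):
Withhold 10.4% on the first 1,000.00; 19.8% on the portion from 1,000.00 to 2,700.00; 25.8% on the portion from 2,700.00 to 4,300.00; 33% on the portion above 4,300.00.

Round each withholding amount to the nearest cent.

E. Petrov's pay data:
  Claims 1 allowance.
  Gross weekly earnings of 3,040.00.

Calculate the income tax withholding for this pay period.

Income Tax: taxable = 3,040.00 − 1×165.00 = 2,875.00
  440.60 + 25.8% × (2,875.00 − 2,700.00) = 440.60 + 25.8% × 175.00 = 485.75

485.75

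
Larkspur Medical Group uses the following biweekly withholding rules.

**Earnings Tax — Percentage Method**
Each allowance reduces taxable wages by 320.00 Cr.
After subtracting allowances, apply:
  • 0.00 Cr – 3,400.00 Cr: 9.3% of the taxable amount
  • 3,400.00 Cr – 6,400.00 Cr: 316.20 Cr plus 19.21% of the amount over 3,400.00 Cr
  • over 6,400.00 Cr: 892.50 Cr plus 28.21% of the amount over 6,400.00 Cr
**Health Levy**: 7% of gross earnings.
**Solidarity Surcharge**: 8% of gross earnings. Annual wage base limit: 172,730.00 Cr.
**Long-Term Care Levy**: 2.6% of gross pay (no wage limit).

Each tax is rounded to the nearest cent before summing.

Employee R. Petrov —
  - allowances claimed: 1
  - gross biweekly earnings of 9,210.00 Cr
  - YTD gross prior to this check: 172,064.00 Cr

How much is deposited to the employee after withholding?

Earnings Tax: taxable = 9,210.00 Cr − 1×320.00 Cr = 8,890.00 Cr
  892.50 Cr + 28.21% × (8,890.00 Cr − 6,400.00 Cr) = 892.50 Cr + 28.21% × 2,490.00 Cr = 1,594.93 Cr
Health Levy: 7% × 9,210.00 Cr = 644.70 Cr
Solidarity Surcharge: cap 172,730.00 Cr − YTD 172,064.00 Cr = 666.00 Cr subject; 8% × 666.00 Cr = 53.28 Cr
Long-Term Care Levy: 2.6% × 9,210.00 Cr = 239.46 Cr
Total withheld: 1,594.93 Cr + 644.70 Cr + 53.28 Cr + 239.46 Cr = 2,532.37 Cr
Net pay: 9,210.00 Cr − 2,532.37 Cr = 6,677.63 Cr

6,677.63 Cr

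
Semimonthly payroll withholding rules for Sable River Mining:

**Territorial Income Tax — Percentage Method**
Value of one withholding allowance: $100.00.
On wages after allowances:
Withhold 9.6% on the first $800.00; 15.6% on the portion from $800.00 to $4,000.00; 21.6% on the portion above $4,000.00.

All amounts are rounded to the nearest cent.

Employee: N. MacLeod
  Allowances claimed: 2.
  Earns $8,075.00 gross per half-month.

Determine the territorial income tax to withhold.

$1,413.00

Territorial Income Tax: taxable = $8,075.00 − 2×$100.00 = $7,875.00
  $576.00 + 21.6% × ($7,875.00 − $4,000.00) = $576.00 + 21.6% × $3,875.00 = $1,413.00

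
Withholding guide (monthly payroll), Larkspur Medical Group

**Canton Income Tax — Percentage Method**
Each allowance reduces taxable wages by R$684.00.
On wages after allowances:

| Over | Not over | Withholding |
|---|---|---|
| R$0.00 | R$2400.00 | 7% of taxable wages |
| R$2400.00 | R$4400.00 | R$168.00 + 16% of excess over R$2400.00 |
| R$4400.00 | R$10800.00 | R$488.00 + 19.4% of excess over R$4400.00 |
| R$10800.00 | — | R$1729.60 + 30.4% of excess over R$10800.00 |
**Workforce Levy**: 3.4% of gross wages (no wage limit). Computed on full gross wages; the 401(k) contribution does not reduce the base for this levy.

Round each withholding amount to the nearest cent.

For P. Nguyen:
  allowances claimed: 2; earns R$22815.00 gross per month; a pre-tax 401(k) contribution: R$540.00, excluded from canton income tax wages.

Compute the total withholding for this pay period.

Canton Income Tax: taxable = R$22815.00 − R$540.00 − 2×R$684.00 = R$20907.00
  R$1729.60 + 30.4% × (R$20907.00 − R$10800.00) = R$1729.60 + 30.4% × R$10107.00 = R$4802.13
Workforce Levy: 3.4% × R$22815.00 = R$775.71
Total: R$4802.13 + R$775.71 = R$5577.84

R$5577.84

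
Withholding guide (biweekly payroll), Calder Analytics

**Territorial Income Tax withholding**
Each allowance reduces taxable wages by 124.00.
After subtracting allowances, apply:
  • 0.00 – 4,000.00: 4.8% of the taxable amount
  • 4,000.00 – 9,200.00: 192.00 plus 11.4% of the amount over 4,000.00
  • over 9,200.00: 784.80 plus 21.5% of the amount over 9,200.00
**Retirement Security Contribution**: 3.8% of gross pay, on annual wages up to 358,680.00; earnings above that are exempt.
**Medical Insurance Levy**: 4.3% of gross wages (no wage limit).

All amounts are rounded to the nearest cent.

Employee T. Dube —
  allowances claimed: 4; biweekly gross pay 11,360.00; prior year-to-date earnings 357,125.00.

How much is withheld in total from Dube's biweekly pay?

Territorial Income Tax: taxable = 11,360.00 − 4×124.00 = 10,864.00
  784.80 + 21.5% × (10,864.00 − 9,200.00) = 784.80 + 21.5% × 1,664.00 = 1,142.56
Retirement Security Contribution: cap 358,680.00 − YTD 357,125.00 = 1,555.00 subject; 3.8% × 1,555.00 = 59.09
Medical Insurance Levy: 4.3% × 11,360.00 = 488.48
Total: 1,142.56 + 59.09 + 488.48 = 1,690.13

1,690.13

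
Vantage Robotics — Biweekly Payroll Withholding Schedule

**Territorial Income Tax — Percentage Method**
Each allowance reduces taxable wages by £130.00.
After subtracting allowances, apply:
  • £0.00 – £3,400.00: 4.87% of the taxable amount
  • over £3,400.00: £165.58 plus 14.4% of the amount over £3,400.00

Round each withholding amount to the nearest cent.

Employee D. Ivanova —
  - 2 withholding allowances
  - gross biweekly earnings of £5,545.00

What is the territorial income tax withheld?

£437.02

Territorial Income Tax: taxable = £5,545.00 − 2×£130.00 = £5,285.00
  £165.58 + 14.4% × (£5,285.00 − £3,400.00) = £165.58 + 14.4% × £1,885.00 = £437.02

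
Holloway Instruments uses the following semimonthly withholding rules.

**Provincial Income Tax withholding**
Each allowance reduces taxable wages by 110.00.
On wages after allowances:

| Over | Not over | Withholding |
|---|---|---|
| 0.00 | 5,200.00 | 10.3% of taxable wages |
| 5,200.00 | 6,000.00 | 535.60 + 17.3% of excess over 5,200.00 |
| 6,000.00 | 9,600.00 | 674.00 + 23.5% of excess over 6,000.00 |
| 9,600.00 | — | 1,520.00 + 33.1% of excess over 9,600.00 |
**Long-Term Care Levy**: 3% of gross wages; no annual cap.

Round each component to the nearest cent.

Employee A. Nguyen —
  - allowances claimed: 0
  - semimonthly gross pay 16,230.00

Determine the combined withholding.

4,201.43

Provincial Income Tax: taxable = 16,230.00
  1,520.00 + 33.1% × (16,230.00 − 9,600.00) = 1,520.00 + 33.1% × 6,630.00 = 3,714.53
Long-Term Care Levy: 3% × 16,230.00 = 486.90
Total: 3,714.53 + 486.90 = 4,201.43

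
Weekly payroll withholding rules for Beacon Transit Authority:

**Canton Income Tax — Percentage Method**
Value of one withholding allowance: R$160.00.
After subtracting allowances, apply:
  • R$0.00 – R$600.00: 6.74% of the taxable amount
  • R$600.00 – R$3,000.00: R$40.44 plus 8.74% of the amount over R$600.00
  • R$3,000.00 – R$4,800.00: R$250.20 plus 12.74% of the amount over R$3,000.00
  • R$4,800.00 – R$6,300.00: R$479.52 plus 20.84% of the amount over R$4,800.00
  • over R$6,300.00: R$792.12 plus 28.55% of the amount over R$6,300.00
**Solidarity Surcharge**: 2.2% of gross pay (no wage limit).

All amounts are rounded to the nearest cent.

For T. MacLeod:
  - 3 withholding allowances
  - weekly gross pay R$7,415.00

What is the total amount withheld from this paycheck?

Canton Income Tax: taxable = R$7,415.00 − 3×R$160.00 = R$6,935.00
  R$792.12 + 28.55% × (R$6,935.00 − R$6,300.00) = R$792.12 + 28.55% × R$635.00 = R$973.41
Solidarity Surcharge: 2.2% × R$7,415.00 = R$163.13
Total: R$973.41 + R$163.13 = R$1,136.54

R$1,136.54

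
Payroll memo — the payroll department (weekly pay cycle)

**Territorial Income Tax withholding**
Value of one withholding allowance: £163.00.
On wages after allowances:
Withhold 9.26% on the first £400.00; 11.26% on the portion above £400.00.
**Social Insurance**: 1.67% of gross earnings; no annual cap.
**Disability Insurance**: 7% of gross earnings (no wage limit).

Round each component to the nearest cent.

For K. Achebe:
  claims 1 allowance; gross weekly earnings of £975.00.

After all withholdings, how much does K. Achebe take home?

£807.04

Territorial Income Tax: taxable = £975.00 − 1×£163.00 = £812.00
  £37.04 + 11.26% × (£812.00 − £400.00) = £37.04 + 11.26% × £412.00 = £83.43
Social Insurance: 1.67% × £975.00 = £16.28
Disability Insurance: 7% × £975.00 = £68.25
Total withheld: £83.43 + £16.28 + £68.25 = £167.96
Net pay: £975.00 − £167.96 = £807.04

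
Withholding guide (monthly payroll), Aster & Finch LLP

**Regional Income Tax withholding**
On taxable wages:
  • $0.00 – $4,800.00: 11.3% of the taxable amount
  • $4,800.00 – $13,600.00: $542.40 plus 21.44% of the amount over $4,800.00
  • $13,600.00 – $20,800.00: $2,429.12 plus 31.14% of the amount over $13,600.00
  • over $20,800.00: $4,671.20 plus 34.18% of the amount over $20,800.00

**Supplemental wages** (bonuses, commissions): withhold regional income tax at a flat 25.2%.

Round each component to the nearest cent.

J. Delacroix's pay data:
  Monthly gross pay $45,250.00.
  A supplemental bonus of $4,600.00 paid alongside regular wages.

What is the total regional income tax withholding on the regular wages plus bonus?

Regional Income Tax: taxable = $45,250.00
  $4,671.20 + 34.18% × ($45,250.00 − $20,800.00) = $4,671.20 + 34.18% × $24,450.00 = $13,028.21
Supplemental (25.2% flat on bonus): 25.2% × $4,600.00 = $1,159.20
Total regional income tax: $13,028.21 + $1,159.20 = $14,187.41

$14,187.41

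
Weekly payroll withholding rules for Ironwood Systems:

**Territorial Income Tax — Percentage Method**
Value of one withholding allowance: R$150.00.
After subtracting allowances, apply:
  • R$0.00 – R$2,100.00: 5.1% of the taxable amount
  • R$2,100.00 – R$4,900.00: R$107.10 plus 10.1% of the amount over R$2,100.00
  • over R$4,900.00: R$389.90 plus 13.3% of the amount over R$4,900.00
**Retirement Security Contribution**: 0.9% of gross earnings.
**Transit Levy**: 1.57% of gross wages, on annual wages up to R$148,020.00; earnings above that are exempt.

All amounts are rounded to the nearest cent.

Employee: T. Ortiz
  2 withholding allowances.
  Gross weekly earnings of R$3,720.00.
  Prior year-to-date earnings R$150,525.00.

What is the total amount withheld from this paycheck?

Territorial Income Tax: taxable = R$3,720.00 − 2×R$150.00 = R$3,420.00
  R$107.10 + 10.1% × (R$3,420.00 − R$2,100.00) = R$107.10 + 10.1% × R$1,320.00 = R$240.42
Retirement Security Contribution: 0.9% × R$3,720.00 = R$33.48
Transit Levy: YTD R$150,525.00 ≥ cap R$148,020.00 → R$0.00
Total: R$240.42 + R$33.48 + R$0.00 = R$273.90

R$273.90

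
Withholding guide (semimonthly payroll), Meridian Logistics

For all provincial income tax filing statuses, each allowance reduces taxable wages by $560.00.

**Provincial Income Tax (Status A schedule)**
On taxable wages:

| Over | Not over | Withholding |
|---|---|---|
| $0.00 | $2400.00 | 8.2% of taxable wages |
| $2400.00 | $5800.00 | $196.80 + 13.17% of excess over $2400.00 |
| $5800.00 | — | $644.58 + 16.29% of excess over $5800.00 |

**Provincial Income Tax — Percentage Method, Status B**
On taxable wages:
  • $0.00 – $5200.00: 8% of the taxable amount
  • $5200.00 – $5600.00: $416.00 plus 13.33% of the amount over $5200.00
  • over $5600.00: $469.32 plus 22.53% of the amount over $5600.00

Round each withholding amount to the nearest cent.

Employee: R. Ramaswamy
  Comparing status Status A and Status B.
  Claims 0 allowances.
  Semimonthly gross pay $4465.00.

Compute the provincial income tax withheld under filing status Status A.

$468.76

Provincial Income Tax (Status A): taxable = $4465.00
  $196.80 + 13.17% × ($4465.00 − $2400.00) = $196.80 + 13.17% × $2065.00 = $468.76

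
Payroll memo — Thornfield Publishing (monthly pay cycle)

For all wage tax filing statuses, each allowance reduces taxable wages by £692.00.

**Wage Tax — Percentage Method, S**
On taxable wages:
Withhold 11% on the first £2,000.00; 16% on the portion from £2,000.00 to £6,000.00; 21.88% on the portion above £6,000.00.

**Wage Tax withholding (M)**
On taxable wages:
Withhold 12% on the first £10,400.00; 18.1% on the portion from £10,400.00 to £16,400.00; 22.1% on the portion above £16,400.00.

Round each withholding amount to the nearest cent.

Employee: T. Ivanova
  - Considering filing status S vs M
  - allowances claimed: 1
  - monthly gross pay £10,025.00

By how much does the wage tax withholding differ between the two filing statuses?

Wage Tax (S): taxable = £10,025.00 − 1×£692.00 = £9,333.00
  £860.00 + 21.88% × (£9,333.00 − £6,000.00) = £860.00 + 21.88% × £3,333.00 = £1,589.26
Wage Tax (M): taxable = £10,025.00 − 1×£692.00 = £9,333.00
  12% × £9,333.00 = £1,119.96
Difference: |£1,589.26 − £1,119.96| = £469.30 (higher under S)

£469.30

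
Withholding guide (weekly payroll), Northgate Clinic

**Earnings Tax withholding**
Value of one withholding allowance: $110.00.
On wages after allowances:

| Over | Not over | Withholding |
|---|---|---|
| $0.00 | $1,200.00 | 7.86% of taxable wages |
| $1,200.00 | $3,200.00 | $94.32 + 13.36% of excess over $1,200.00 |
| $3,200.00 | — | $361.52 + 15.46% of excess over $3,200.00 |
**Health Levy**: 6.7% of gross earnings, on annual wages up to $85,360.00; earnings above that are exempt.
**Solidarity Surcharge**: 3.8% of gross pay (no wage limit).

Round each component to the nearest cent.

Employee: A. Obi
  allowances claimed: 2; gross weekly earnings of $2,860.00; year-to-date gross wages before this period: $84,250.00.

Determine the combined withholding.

Earnings Tax: taxable = $2,860.00 − 2×$110.00 = $2,640.00
  $94.32 + 13.36% × ($2,640.00 − $1,200.00) = $94.32 + 13.36% × $1,440.00 = $286.70
Health Levy: cap $85,360.00 − YTD $84,250.00 = $1,110.00 subject; 6.7% × $1,110.00 = $74.37
Solidarity Surcharge: 3.8% × $2,860.00 = $108.68
Total: $286.70 + $74.37 + $108.68 = $469.75

$469.75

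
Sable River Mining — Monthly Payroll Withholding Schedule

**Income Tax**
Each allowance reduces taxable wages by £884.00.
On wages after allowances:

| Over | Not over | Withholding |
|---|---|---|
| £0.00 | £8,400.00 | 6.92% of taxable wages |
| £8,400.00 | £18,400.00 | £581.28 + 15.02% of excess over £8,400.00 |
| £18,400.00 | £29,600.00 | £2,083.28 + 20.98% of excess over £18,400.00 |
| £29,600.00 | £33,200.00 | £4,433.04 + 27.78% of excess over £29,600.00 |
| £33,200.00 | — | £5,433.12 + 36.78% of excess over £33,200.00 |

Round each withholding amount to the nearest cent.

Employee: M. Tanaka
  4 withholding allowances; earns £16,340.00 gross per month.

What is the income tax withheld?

£1,242.76

Income Tax: taxable = £16,340.00 − 4×£884.00 = £12,804.00
  £581.28 + 15.02% × (£12,804.00 − £8,400.00) = £581.28 + 15.02% × £4,404.00 = £1,242.76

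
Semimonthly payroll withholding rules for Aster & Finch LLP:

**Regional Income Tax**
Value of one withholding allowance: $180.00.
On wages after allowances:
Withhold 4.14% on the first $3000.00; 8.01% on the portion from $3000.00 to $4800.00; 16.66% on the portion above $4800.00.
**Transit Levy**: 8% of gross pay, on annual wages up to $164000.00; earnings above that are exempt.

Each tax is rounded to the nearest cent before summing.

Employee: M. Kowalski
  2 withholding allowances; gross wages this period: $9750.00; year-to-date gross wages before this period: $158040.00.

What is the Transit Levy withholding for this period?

Transit Levy: cap $164000.00 − YTD $158040.00 = $5960.00 subject; 8% × $5960.00 = $476.80

$476.80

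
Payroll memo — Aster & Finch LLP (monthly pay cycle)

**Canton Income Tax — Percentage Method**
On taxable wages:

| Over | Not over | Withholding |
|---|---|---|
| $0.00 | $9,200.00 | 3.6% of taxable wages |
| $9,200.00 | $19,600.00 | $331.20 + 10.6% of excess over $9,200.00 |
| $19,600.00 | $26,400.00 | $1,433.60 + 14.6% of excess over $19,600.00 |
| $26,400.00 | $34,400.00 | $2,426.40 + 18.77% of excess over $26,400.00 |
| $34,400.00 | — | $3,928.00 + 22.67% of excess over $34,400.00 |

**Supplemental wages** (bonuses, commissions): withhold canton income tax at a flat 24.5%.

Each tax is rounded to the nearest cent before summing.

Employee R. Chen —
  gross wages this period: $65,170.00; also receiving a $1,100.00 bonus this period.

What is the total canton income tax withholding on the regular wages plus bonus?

Canton Income Tax: taxable = $65,170.00
  $3,928.00 + 22.67% × ($65,170.00 − $34,400.00) = $3,928.00 + 22.67% × $30,770.00 = $10,903.56
Supplemental (24.5% flat on bonus): 24.5% × $1,100.00 = $269.50
Total canton income tax: $10,903.56 + $269.50 = $11,173.06

$11,173.06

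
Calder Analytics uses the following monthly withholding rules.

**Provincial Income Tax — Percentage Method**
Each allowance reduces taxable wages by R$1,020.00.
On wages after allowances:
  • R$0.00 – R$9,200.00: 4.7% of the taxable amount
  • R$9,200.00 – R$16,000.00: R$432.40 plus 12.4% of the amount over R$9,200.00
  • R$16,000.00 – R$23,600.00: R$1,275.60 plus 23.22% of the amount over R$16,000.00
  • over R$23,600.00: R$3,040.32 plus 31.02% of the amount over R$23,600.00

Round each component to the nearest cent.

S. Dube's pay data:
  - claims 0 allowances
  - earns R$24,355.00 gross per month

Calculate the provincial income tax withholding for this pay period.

R$3,274.52

Provincial Income Tax: taxable = R$24,355.00
  R$3,040.32 + 31.02% × (R$24,355.00 − R$23,600.00) = R$3,040.32 + 31.02% × R$755.00 = R$3,274.52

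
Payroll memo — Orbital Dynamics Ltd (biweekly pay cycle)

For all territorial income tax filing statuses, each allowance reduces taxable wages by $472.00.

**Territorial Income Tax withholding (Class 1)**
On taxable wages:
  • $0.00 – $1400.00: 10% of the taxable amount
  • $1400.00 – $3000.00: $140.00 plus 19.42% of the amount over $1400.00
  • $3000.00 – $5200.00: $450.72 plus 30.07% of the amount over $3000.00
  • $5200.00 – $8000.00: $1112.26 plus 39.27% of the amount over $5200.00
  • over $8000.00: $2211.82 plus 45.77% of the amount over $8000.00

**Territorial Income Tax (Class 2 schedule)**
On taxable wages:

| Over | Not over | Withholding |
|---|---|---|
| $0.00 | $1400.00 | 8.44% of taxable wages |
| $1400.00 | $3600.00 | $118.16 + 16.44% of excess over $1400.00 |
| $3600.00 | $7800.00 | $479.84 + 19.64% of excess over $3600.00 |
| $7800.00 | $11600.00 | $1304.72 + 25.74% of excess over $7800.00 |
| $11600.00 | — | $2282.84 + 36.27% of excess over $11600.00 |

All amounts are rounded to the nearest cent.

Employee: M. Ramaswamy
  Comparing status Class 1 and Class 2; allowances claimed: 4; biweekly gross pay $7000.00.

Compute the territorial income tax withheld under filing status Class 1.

$1085.80

Territorial Income Tax (Class 1): taxable = $7000.00 − 4×$472.00 = $5112.00
  $450.72 + 30.07% × ($5112.00 − $3000.00) = $450.72 + 30.07% × $2112.00 = $1085.80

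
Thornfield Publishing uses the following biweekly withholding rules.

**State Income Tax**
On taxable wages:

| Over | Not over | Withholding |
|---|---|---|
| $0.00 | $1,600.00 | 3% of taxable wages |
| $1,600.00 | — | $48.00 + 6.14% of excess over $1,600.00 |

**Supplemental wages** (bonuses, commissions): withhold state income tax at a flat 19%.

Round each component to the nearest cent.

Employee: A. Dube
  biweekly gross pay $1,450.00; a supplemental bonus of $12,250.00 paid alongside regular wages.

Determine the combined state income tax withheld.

State Income Tax: taxable = $1,450.00
  3% × $1,450.00 = $43.50
Supplemental (19% flat on bonus): 19% × $12,250.00 = $2,327.50
Total state income tax: $43.50 + $2,327.50 = $2,371.00

$2,371.00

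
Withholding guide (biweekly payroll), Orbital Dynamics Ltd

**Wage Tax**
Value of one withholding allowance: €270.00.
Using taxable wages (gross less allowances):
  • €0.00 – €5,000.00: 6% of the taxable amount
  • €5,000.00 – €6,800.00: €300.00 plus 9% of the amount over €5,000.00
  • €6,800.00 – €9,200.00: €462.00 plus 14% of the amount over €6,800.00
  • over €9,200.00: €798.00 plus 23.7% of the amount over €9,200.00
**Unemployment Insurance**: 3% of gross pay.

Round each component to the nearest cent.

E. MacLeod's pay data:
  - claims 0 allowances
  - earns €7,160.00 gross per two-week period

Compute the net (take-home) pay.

€6,432.80

Wage Tax: taxable = €7,160.00
  €462.00 + 14% × (€7,160.00 − €6,800.00) = €462.00 + 14% × €360.00 = €512.40
Unemployment Insurance: 3% × €7,160.00 = €214.80
Total withheld: €512.40 + €214.80 = €727.20
Net pay: €7,160.00 − €727.20 = €6,432.80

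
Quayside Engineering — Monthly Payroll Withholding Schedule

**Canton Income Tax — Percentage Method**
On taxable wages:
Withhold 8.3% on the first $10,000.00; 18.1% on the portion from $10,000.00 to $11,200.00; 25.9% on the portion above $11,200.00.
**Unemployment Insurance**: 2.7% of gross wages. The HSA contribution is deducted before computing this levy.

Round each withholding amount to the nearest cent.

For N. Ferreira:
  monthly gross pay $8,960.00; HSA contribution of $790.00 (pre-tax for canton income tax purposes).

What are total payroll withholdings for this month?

Canton Income Tax: taxable = $8,960.00 − $790.00 = $8,170.00
  8.3% × $8,170.00 = $678.11
Unemployment Insurance: 2.7% × $8,170.00 = $220.59
Total: $678.11 + $220.59 = $898.70

$898.70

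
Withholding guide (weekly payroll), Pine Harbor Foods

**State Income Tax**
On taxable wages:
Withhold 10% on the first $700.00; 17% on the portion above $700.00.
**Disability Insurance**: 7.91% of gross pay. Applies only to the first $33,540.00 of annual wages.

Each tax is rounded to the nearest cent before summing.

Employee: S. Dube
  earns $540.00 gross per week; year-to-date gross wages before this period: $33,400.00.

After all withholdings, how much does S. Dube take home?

$474.93

State Income Tax: taxable = $540.00
  10% × $540.00 = $54.00
Disability Insurance: cap $33,540.00 − YTD $33,400.00 = $140.00 subject; 7.91% × $140.00 = $11.07
Total withheld: $54.00 + $11.07 = $65.07
Net pay: $540.00 − $65.07 = $474.93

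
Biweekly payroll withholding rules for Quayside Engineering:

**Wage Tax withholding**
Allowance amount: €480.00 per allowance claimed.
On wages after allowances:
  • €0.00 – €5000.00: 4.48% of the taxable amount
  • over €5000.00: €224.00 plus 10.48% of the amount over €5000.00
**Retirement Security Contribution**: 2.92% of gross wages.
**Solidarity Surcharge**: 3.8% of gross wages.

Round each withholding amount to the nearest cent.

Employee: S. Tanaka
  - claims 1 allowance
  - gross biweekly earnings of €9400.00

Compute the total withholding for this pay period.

€1266.50

Wage Tax: taxable = €9400.00 − 1×€480.00 = €8920.00
  €224.00 + 10.48% × (€8920.00 − €5000.00) = €224.00 + 10.48% × €3920.00 = €634.82
Retirement Security Contribution: 2.92% × €9400.00 = €274.48
Solidarity Surcharge: 3.8% × €9400.00 = €357.20
Total: €634.82 + €274.48 + €357.20 = €1266.50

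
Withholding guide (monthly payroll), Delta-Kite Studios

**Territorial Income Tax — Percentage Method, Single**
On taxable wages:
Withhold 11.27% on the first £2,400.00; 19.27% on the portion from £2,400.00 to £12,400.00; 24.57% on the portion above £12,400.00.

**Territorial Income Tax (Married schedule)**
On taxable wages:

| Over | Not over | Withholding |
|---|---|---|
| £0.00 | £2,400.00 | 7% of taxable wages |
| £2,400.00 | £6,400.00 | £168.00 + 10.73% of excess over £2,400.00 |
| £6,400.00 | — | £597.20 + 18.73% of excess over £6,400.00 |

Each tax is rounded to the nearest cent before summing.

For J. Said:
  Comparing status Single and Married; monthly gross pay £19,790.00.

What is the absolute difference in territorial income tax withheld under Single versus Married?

Territorial Income Tax (Single): taxable = £19,790.00
  £2,197.48 + 24.57% × (£19,790.00 − £12,400.00) = £2,197.48 + 24.57% × £7,390.00 = £4,013.20
Territorial Income Tax (Married): taxable = £19,790.00
  £597.20 + 18.73% × (£19,790.00 − £6,400.00) = £597.20 + 18.73% × £13,390.00 = £3,105.15
Difference: |£4,013.20 − £3,105.15| = £908.05 (higher under Single)

£908.05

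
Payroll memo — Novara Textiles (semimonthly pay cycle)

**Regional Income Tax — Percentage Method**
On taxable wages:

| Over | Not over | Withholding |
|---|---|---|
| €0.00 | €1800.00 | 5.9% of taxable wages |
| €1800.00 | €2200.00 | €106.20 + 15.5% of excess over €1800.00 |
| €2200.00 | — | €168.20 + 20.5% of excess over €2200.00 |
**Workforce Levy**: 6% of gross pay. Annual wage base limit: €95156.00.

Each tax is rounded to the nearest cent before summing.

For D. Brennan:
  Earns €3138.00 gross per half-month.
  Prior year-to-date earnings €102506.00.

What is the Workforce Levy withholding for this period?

Workforce Levy: YTD €102506.00 ≥ cap €95156.00 → €0.00

€0.00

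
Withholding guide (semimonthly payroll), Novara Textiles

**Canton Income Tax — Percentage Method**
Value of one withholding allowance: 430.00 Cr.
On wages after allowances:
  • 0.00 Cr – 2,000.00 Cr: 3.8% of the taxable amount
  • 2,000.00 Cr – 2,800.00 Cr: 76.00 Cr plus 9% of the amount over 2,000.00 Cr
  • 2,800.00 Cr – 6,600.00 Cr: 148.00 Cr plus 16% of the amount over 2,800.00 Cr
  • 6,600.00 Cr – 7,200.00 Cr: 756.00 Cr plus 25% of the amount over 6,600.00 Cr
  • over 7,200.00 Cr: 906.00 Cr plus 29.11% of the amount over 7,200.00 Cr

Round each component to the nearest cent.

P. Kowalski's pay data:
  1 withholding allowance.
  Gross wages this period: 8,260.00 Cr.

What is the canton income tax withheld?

1,089.39 Cr

Canton Income Tax: taxable = 8,260.00 Cr − 1×430.00 Cr = 7,830.00 Cr
  906.00 Cr + 29.11% × (7,830.00 Cr − 7,200.00 Cr) = 906.00 Cr + 29.11% × 630.00 Cr = 1,089.39 Cr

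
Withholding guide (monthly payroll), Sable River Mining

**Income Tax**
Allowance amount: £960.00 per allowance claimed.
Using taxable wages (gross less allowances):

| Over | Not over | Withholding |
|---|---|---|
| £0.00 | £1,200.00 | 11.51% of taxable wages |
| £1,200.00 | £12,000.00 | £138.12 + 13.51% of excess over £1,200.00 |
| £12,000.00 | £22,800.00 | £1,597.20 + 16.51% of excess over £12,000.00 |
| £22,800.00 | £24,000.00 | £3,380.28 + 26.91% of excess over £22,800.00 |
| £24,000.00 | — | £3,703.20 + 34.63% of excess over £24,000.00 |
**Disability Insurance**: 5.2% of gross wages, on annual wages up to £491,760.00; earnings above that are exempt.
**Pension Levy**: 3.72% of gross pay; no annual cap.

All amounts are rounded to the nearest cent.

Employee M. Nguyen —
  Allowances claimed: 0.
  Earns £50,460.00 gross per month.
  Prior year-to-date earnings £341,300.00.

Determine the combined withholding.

£17,367.33

Income Tax: taxable = £50,460.00
  £3,703.20 + 34.63% × (£50,460.00 − £24,000.00) = £3,703.20 + 34.63% × £26,460.00 = £12,866.30
Disability Insurance: 5.2% × £50,460.00 = £2,623.92
Pension Levy: 3.72% × £50,460.00 = £1,877.11
Total: £12,866.30 + £2,623.92 + £1,877.11 = £17,367.33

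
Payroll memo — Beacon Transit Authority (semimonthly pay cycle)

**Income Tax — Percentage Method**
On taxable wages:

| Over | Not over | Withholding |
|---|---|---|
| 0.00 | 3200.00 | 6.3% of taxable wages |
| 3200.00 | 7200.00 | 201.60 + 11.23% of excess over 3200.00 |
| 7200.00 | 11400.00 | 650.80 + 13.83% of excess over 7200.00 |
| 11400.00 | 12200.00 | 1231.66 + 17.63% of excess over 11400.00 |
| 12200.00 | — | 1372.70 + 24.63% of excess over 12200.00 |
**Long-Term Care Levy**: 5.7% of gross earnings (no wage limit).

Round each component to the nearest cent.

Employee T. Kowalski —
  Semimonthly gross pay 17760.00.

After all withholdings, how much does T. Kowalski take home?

14005.55

Income Tax: taxable = 17760.00
  1372.70 + 24.63% × (17760.00 − 12200.00) = 1372.70 + 24.63% × 5560.00 = 2742.13
Long-Term Care Levy: 5.7% × 17760.00 = 1012.32
Total withheld: 2742.13 + 1012.32 = 3754.45
Net pay: 17760.00 − 3754.45 = 14005.55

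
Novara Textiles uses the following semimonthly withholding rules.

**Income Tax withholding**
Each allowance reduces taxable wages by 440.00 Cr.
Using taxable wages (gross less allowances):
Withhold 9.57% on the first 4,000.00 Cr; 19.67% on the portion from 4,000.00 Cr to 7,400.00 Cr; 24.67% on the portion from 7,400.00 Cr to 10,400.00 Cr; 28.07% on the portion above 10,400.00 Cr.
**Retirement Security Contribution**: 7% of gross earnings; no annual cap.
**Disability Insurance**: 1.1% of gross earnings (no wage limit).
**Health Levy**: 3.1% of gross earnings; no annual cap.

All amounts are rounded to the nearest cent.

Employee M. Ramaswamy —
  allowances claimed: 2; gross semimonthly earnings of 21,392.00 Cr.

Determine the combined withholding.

7,026.02 Cr

Income Tax: taxable = 21,392.00 Cr − 2×440.00 Cr = 20,512.00 Cr
  1,791.68 Cr + 28.07% × (20,512.00 Cr − 10,400.00 Cr) = 1,791.68 Cr + 28.07% × 10,112.00 Cr = 4,630.12 Cr
Retirement Security Contribution: 7% × 21,392.00 Cr = 1,497.44 Cr
Disability Insurance: 1.1% × 21,392.00 Cr = 235.31 Cr
Health Levy: 3.1% × 21,392.00 Cr = 663.15 Cr
Total: 4,630.12 Cr + 1,497.44 Cr + 235.31 Cr + 663.15 Cr = 7,026.02 Cr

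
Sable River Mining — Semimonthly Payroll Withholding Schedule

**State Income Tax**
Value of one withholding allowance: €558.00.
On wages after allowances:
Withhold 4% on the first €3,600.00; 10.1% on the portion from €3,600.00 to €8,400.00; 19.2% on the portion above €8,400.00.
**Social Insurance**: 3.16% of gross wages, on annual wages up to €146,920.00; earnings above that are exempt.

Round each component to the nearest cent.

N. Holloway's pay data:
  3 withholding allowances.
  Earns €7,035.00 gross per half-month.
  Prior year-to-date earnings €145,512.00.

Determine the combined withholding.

State Income Tax: taxable = €7,035.00 − 3×€558.00 = €5,361.00
  €144.00 + 10.1% × (€5,361.00 − €3,600.00) = €144.00 + 10.1% × €1,761.00 = €321.86
Social Insurance: cap €146,920.00 − YTD €145,512.00 = €1,408.00 subject; 3.16% × €1,408.00 = €44.49
Total: €321.86 + €44.49 = €366.35

€366.35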